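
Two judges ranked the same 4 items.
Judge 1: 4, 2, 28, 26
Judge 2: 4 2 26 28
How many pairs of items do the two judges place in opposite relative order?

1 discordant pair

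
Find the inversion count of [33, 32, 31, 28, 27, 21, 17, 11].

28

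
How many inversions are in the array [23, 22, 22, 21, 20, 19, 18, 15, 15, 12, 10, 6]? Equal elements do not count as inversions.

64 inversions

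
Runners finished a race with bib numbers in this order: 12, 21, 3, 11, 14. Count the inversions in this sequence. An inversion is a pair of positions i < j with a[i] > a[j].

5 out-of-order pairs

Count, for each position, how many later elements it exceeds:
12 → 3, 11 → 2
21 → 3, 11, 14 → 3
3 → none → 0
11 → none → 0
14 → none → 0
Sum: 2 + 3 + 0 + 0 + 0 = 5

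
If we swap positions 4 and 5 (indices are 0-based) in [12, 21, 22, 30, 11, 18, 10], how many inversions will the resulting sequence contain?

Positions 4 and 5 hold 11 and 18; after swapping, the array is [12, 21, 22, 30, 18, 11, 10].
Count, for each position, how many later elements it exceeds:
12 → 11, 10 → 2
21 → 18, 11, 10 → 3
22 → 18, 11, 10 → 3
30 → 18, 11, 10 → 3
18 → 11, 10 → 2
11 → 10 → 1
10 → none → 0
Sum: 2 + 3 + 3 + 3 + 2 + 1 + 0 = 14

14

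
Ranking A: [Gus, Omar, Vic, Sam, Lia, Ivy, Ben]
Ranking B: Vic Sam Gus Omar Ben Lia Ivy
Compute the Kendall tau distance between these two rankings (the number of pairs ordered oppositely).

Assign each item its position (1..7) in the first ordering, then rewrite the second ordering as that position sequence:
positions: Gus→1, Omar→2, Vic→3, Sam→4, Lia→5, Ivy→6, Ben→7
second ordering as positions: [3, 4, 1, 2, 7, 5, 6]
Discordant pairs = inversions in this position sequence.
3: 1, 2 → 2
4: 1, 2 → 2
1: 0
2: 0
7: 5, 6 → 2
5: 0
6: 0
Total: 2 + 2 + 0 + 0 + 2 + 0 + 0 = 6

6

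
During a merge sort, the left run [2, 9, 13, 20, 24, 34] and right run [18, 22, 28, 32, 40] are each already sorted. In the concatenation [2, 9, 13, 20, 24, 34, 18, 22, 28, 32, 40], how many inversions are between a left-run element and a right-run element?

7

Take each right-half value and tally the left-half values above it:
r = 18: 20, 24, 34 → 3
r = 22: 24, 34 → 2
r = 28: 34 → 1
r = 32: 34 → 1
r = 40: none → 0
Cross-inversions: 3 + 2 + 1 + 1 + 0 = 7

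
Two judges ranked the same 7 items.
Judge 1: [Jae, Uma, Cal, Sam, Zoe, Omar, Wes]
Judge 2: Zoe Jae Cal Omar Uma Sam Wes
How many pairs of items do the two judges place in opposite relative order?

7 discordant pairs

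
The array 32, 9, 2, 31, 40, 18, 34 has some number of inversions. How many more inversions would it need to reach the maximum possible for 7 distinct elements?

Maximum inversions for 7 distinct elements is C(7, 2) = 7·6/2 = 21.
Current inversions — for each element, count later smaller elements:
32: 4
9: 1
2: 0
31: 1
40: 2
18: 0
34: 0
Current total: 4 + 1 + 0 + 1 + 2 + 0 + 0 = 8
Shortfall: 21 − 8 = 13

13 inversions short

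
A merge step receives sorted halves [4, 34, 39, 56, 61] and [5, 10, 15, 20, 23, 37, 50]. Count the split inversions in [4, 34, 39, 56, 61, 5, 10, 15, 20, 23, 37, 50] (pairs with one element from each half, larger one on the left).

25 split inversions

Count, for every r in R, how many entries of L exceed r:
r = 5: 34, 39, 56, 61 → 4
r = 10: 34, 39, 56, 61 → 4
r = 15: 34, 39, 56, 61 → 4
r = 20: 34, 39, 56, 61 → 4
r = 23: 34, 39, 56, 61 → 4
r = 37: 39, 56, 61 → 3
r = 50: 56, 61 → 2
Cross-inversions: 4 + 4 + 4 + 4 + 4 + 3 + 2 = 25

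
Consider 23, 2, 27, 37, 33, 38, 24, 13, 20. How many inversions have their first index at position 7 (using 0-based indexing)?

The element at index 7 is 13.
Elements after it: 20
None of them are smaller than 13.

0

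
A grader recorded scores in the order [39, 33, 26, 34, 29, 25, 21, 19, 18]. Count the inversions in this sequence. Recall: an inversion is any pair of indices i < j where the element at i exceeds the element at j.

33 inversions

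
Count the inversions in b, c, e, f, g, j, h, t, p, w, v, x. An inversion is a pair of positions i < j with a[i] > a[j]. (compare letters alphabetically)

There are 3 inversions.

Count, for each position, how many later elements it exceeds:
b: 0
c: 0
e: 0
f: 0
g: 0
j: 1
h: 0
t: 1
p: 0
w: 1
v: 0
x: 0
Sum: 0 + 0 + 0 + 0 + 0 + 1 + 0 + 1 + 0 + 1 + 0 + 0 = 3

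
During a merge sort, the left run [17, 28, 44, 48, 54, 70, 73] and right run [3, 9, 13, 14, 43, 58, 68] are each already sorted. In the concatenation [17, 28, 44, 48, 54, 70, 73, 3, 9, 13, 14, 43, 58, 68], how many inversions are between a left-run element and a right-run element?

Take each right-half value and tally the left-half values above it:
r = 3: 17, 28, 44, 48, 54, 70, 73 → 7
r = 9: 17, 28, 44, 48, 54, 70, 73 → 7
r = 13: 17, 28, 44, 48, 54, 70, 73 → 7
r = 14: 17, 28, 44, 48, 54, 70, 73 → 7
r = 43: 44, 48, 54, 70, 73 → 5
r = 58: 70, 73 → 2
r = 68: 70, 73 → 2
Cross-inversions: 7 + 7 + 7 + 7 + 5 + 2 + 2 = 37

Cross-inversions: 37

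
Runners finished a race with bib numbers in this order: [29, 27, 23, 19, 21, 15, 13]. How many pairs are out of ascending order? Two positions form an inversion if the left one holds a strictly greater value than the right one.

20

Element-by-element contributions:
29 → 27, 23, 19, 21, 15, 13 → 6
27 → 23, 19, 21, 15, 13 → 5
23 → 19, 21, 15, 13 → 4
19 → 15, 13 → 2
21 → 15, 13 → 2
15 → 13 → 1
13 → none → 0
Sum: 6 + 5 + 4 + 2 + 2 + 1 + 0 = 20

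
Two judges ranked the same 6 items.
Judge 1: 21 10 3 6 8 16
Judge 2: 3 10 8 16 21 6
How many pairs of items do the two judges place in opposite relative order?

7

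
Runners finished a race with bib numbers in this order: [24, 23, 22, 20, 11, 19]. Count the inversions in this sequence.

Element-by-element contributions:
24: 5
23: 4
22: 3
20: 2
11: 0
19: 0
Sum: 5 + 4 + 3 + 2 + 0 + 0 = 14

14 inversions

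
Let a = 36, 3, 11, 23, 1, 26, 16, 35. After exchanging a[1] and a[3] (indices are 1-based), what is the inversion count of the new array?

Positions 1 and 3 hold 36 and 11; after swapping, the array is [11, 3, 36, 23, 1, 26, 16, 35].
Count, for each position, how many later elements it exceeds:
11 → 3, 1 → 2
3 → 1 → 1
36 → 23, 1, 26, 16, 35 → 5
23 → 1, 16 → 2
1 → none → 0
26 → 16 → 1
16 → none → 0
35 → none → 0
Sum: 2 + 1 + 5 + 2 + 0 + 1 + 0 + 0 = 11

11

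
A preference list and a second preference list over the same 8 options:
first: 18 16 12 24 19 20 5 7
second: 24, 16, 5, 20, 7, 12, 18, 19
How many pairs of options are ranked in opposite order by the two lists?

Pairs: 15

Assign each item its position (1..8) in the first ordering, then rewrite the second ordering as that position sequence:
positions: 18→1, 16→2, 12→3, 24→4, 19→5, 20→6, 5→7, 7→8
second ordering as positions: [4, 2, 7, 6, 8, 3, 1, 5]
Discordant pairs = inversions in this position sequence.
4: 2, 3, 1 → 3
2: 1 → 1
7: 6, 3, 1, 5 → 4
6: 3, 1, 5 → 3
8: 3, 1, 5 → 3
3: 1 → 1
1: 0
5: 0
Total: 3 + 1 + 4 + 3 + 3 + 1 + 0 + 0 = 15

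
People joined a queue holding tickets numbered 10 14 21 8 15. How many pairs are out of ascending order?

Inversion pairs (indices are 0-based):
(0,3): 10 > 8
(1,3): 14 > 8
(2,3): 21 > 8
(2,4): 21 > 15
That's 4 pairs.

There are 4 out-of-order pairs.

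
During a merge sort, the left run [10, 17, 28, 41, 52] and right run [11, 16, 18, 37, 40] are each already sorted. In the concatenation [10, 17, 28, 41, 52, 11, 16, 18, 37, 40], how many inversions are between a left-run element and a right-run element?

15

For each element r of the right run, count left-run elements greater than r:
r = 11: 17, 28, 41, 52 → 4
r = 16: 17, 28, 41, 52 → 4
r = 18: 28, 41, 52 → 3
r = 37: 41, 52 → 2
r = 40: 41, 52 → 2
Cross-inversions: 4 + 4 + 3 + 2 + 2 = 15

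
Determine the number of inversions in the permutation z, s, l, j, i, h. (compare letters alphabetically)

15 inversions

For each element, count later entries that are smaller:
z → s, l, j, i, h → 5
s → l, j, i, h → 4
l → j, i, h → 3
j → i, h → 2
i → h → 1
h → none → 0
Sum: 5 + 4 + 3 + 2 + 1 + 0 = 15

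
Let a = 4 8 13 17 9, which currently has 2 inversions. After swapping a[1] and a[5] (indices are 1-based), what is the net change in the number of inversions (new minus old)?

+3

Positions 1 and 5 hold 4 and 9; after swapping, the array is [9, 8, 13, 17, 4].
Sweep left to right; for each value list the smaller values that follow it:
9: 2
8: 1
13: 1
17: 1
4: 0
Sum: 2 + 1 + 1 + 1 + 0 = 5
Change: 5 − 2 = +3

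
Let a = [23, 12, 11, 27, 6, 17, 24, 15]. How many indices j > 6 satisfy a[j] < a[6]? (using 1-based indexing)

1 such element

The element at index 6 is 17.
Elements after it: 24, 15
Those smaller than 17: 15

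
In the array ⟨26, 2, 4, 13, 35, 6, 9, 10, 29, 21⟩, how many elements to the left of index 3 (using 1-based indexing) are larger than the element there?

The element at index 3 is 4.
Elements before it: 26, 2
Those larger than 4: 26

1 such element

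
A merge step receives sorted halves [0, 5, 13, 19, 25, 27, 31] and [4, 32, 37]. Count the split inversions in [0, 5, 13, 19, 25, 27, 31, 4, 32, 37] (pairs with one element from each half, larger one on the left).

6 cross-inversions

Count, for every r in R, how many entries of L exceed r:
r = 4: 5, 13, 19, 25, 27, 31 → 6
r = 32: none → 0
r = 37: none → 0
Cross-inversions: 6 + 0 + 0 = 6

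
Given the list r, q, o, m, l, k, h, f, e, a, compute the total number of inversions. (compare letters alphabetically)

45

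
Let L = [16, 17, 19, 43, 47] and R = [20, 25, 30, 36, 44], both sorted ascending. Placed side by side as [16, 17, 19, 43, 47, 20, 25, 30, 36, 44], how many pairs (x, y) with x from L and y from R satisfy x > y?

There are 9 cross-inversions.

For each element r of the right run, count left-run elements greater than r:
r = 20: 43, 47 → 2
r = 25: 43, 47 → 2
r = 30: 43, 47 → 2
r = 36: 43, 47 → 2
r = 44: 47 → 1
Cross-inversions: 2 + 2 + 2 + 2 + 1 = 9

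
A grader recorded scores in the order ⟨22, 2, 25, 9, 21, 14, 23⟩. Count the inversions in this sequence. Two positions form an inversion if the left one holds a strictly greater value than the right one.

9 inversions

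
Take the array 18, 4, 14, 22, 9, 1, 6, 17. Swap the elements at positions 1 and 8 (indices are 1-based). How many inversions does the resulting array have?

Positions 1 and 8 hold 18 and 17; after swapping, the array is [17, 4, 14, 22, 9, 1, 6, 18].
Sweep left to right; for each value list the smaller values that follow it:
17 → 4, 14, 9, 1, 6 → 5
4 → 1 → 1
14 → 9, 1, 6 → 3
22 → 9, 1, 6, 18 → 4
9 → 1, 6 → 2
1 → none → 0
6 → none → 0
18 → none → 0
Sum: 5 + 1 + 3 + 4 + 2 + 0 + 0 + 0 = 15

15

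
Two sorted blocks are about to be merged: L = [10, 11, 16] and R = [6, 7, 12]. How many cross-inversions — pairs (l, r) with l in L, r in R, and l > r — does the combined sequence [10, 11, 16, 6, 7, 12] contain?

Count, for every r in R, how many entries of L exceed r:
r = 6: 10, 11, 16 → 3
r = 7: 10, 11, 16 → 3
r = 12: 16 → 1
Cross-inversions: 3 + 3 + 1 = 7

7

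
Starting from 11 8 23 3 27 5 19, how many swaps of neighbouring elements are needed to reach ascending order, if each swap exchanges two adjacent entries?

10 adjacent swaps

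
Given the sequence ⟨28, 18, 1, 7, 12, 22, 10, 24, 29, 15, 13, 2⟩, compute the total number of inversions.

34 inversions

For each element, count later entries that are smaller:
28 → 18, 1, 7, 12, 22, 10, 24, 15, 13, 2 → 10
18 → 1, 7, 12, 10, 15, 13, 2 → 7
1 → none → 0
7 → 2 → 1
12 → 10, 2 → 2
22 → 10, 15, 13, 2 → 4
10 → 2 → 1
24 → 15, 13, 2 → 3
29 → 15, 13, 2 → 3
15 → 13, 2 → 2
13 → 2 → 1
2 → none → 0
Sum: 10 + 7 + 0 + 1 + 2 + 4 + 1 + 3 + 3 + 2 + 1 + 0 = 34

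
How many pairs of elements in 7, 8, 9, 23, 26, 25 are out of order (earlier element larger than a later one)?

1

Out-of-order index pairs (0-indexed):
(4,5): 26 > 25
That's 1 pair.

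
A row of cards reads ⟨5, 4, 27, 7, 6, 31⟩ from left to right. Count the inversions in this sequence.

4 inversions

Element-by-element contributions:
5 → 4 → 1
4 → none → 0
27 → 7, 6 → 2
7 → 6 → 1
6 → none → 0
31 → none → 0
Sum: 1 + 0 + 2 + 1 + 0 + 0 = 4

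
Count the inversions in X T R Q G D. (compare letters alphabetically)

Sweep left to right; for each value list the smaller values that follow it:
X → T, R, Q, G, D → 5
T → R, Q, G, D → 4
R → Q, G, D → 3
Q → G, D → 2
G → D → 1
D → none → 0
Sum: 5 + 4 + 3 + 2 + 1 + 0 = 15

15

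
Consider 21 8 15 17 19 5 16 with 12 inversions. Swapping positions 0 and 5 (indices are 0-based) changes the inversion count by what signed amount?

Positions 0 and 5 hold 21 and 5; after swapping, the array is [5, 8, 15, 17, 19, 21, 16].
Sweep left to right; for each value list the smaller values that follow it:
5: 0
8: 0
15: 0
17: 1
19: 1
21: 1
16: 0
Sum: 0 + 0 + 0 + 1 + 1 + 1 + 0 = 3
Change: 3 − 12 = -9

-9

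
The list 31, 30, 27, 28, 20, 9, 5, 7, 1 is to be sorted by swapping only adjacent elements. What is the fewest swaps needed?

The minimum number of adjacent swaps to sort an array equals its inversion count, since every such swap removes exactly one inversion.
Count inversions — for each element, later elements that are smaller:
31: 30, 27, 28, 20, 9, 5, 7, 1 → 8
30: 27, 28, 20, 9, 5, 7, 1 → 7
27: 20, 9, 5, 7, 1 → 5
28: 20, 9, 5, 7, 1 → 5
20: 9, 5, 7, 1 → 4
9: 5, 7, 1 → 3
5: 1 → 1
7: 1 → 1
1: none → 0
Total inversions: 8 + 7 + 5 + 5 + 4 + 3 + 1 + 1 + 0 = 34

34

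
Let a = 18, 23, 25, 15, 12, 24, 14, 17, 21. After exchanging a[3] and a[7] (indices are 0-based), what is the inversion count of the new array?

Positions 3 and 7 hold 15 and 17; after swapping, the array is [18, 23, 25, 17, 12, 24, 14, 15, 21].
Sweep left to right; for each value list the smaller values that follow it:
18 → 17, 12, 14, 15 → 4
23 → 17, 12, 14, 15, 21 → 5
25 → 17, 12, 24, 14, 15, 21 → 6
17 → 12, 14, 15 → 3
12 → none → 0
24 → 14, 15, 21 → 3
14 → none → 0
15 → none → 0
21 → none → 0
Sum: 4 + 5 + 6 + 3 + 0 + 3 + 0 + 0 + 0 = 21

21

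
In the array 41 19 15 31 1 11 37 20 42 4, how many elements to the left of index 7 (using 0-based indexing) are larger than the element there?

The element at index 7 is 20.
Elements before it: 41, 19, 15, 31, 1, 11, 37
Those larger than 20: 41, 31, 37

3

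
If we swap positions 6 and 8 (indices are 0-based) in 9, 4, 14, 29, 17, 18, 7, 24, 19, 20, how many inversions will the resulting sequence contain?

14

Positions 6 and 8 hold 7 and 19; after swapping, the array is [9, 4, 14, 29, 17, 18, 19, 24, 7, 20].
Sweep left to right; for each value list the smaller values that follow it:
9: 2
4: 0
14: 1
29: 6
17: 1
18: 1
19: 1
24: 2
7: 0
20: 0
Sum: 2 + 0 + 1 + 6 + 1 + 1 + 1 + 2 + 0 + 0 = 14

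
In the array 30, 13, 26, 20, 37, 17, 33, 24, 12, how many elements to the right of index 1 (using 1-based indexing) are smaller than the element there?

The element at index 1 is 30.
Elements after it: 13, 26, 20, 37, 17, 33, 24, 12
Those smaller than 30: 13, 26, 20, 17, 24, 12

6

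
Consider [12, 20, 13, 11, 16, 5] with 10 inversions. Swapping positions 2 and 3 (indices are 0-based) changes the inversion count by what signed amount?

Positions 2 and 3 hold 13 and 11; after swapping, the array is [12, 20, 11, 13, 16, 5].
Sweep left to right; for each value list the smaller values that follow it:
12 → 11, 5 → 2
20 → 11, 13, 16, 5 → 4
11 → 5 → 1
13 → 5 → 1
16 → 5 → 1
5 → none → 0
Sum: 2 + 4 + 1 + 1 + 1 + 0 = 9
Change: 9 − 10 = -1

-1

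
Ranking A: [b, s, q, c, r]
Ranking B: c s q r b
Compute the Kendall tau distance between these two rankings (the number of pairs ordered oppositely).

There are 6 discordant pairs.

Assign each item its position (1..5) in the first ordering, then rewrite the second ordering as that position sequence:
positions: b→1, s→2, q→3, c→4, r→5
second ordering as positions: [4, 2, 3, 5, 1]
Discordant pairs = inversions in this position sequence.
4: 2, 3, 1 → 3
2: 1 → 1
3: 1 → 1
5: 1 → 1
1: 0
Total: 3 + 1 + 1 + 1 + 0 = 6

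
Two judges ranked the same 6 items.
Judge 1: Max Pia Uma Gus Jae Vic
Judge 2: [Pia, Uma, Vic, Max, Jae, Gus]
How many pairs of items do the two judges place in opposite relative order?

Assign each item its position (1..6) in the first ordering, then rewrite the second ordering as that position sequence:
positions: Max→1, Pia→2, Uma→3, Gus→4, Jae→5, Vic→6
second ordering as positions: [2, 3, 6, 1, 5, 4]
Discordant pairs = inversions in this position sequence.
2: 1 → 1
3: 1 → 1
6: 1, 5, 4 → 3
1: 0
5: 4 → 1
4: 0
Total: 1 + 1 + 3 + 0 + 1 + 0 = 6

6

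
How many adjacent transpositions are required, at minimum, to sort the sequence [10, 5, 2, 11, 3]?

There are 6 swaps.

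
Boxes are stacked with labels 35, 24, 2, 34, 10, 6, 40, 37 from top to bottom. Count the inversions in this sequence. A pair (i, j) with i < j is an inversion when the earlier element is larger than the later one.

12

Sweep left to right; for each value list the smaller values that follow it:
35: 5
24: 3
2: 0
34: 2
10: 1
6: 0
40: 1
37: 0
Sum: 5 + 3 + 0 + 2 + 1 + 0 + 1 + 0 = 12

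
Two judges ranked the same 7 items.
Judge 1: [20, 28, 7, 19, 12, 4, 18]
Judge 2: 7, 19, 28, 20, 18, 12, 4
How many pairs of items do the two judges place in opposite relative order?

Discordant pairs: 7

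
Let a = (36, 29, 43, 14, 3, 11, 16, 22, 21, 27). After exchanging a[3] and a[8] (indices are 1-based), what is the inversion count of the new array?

24

Positions 3 and 8 hold 43 and 22; after swapping, the array is [36, 29, 22, 14, 3, 11, 16, 43, 21, 27].
For each element, count later entries that are smaller:
36 → 29, 22, 14, 3, 11, 16, 21, 27 → 8
29 → 22, 14, 3, 11, 16, 21, 27 → 7
22 → 14, 3, 11, 16, 21 → 5
14 → 3, 11 → 2
3 → none → 0
11 → none → 0
16 → none → 0
43 → 21, 27 → 2
21 → none → 0
27 → none → 0
Sum: 8 + 7 + 5 + 2 + 0 + 0 + 0 + 2 + 0 + 0 = 24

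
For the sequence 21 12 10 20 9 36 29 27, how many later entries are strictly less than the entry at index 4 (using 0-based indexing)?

0

The element at index 4 is 9.
Elements after it: 36, 29, 27
None of them are smaller than 9.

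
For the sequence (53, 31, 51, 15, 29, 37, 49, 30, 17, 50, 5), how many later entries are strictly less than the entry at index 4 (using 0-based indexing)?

2 such elements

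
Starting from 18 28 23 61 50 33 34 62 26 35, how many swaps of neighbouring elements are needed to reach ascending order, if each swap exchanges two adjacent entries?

15 swaps

Each adjacent swap fixes exactly one inversion, so the minimum swap count equals the number of inversions.
Count inversions — for each element, later elements that are smaller:
18: none → 0
28: 23, 26 → 2
23: none → 0
61: 50, 33, 34, 26, 35 → 5
50: 33, 34, 26, 35 → 4
33: 26 → 1
34: 26 → 1
62: 26, 35 → 2
26: none → 0
35: none → 0
Total inversions: 0 + 2 + 0 + 5 + 4 + 1 + 1 + 2 + 0 + 0 = 15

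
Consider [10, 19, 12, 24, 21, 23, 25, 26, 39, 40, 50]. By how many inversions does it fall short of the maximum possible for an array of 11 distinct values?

Maximum inversions for 11 distinct elements is C(11, 2) = 11·10/2 = 55.
Current inversions — for each element, count later smaller elements:
10: 0
19: 1
12: 0
24: 2
21: 0
23: 0
25: 0
26: 0
39: 0
40: 0
50: 0
Current total: 0 + 1 + 0 + 2 + 0 + 0 + 0 + 0 + 0 + 0 + 0 = 3
Shortfall: 55 − 3 = 52

52 inversions short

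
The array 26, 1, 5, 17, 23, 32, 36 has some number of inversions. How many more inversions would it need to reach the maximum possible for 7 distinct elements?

Maximum inversions for 7 distinct elements is C(7, 2) = 7·6/2 = 21.
Current inversions — for each element, count later smaller elements:
26: 4
1: 0
5: 0
17: 0
23: 0
32: 0
36: 0
Current total: 4 + 0 + 0 + 0 + 0 + 0 + 0 = 4
Shortfall: 21 − 4 = 17

17 inversions short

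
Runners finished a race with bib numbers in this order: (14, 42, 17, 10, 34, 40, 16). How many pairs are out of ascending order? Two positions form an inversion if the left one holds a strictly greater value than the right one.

10 inversions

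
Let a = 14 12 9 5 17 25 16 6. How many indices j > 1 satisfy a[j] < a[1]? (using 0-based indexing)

3

The element at index 1 is 12.
Elements after it: 9, 5, 17, 25, 16, 6
Those smaller than 12: 9, 5, 6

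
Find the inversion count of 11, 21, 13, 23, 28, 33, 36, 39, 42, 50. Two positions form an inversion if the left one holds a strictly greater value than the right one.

Out-of-order pairs: 1

Count, for each position, how many later elements it exceeds:
11 → none → 0
21 → 13 → 1
13 → none → 0
23 → none → 0
28 → none → 0
33 → none → 0
36 → none → 0
39 → none → 0
42 → none → 0
50 → none → 0
Sum: 0 + 1 + 0 + 0 + 0 + 0 + 0 + 0 + 0 + 0 = 1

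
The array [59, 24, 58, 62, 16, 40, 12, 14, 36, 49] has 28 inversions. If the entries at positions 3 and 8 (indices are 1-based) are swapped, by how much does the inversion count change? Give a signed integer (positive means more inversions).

Positions 3 and 8 hold 58 and 14; after swapping, the array is [59, 24, 14, 62, 16, 40, 12, 58, 36, 49].
Sweep left to right; for each value list the smaller values that follow it:
59: 8
24: 3
14: 1
62: 6
16: 1
40: 2
12: 0
58: 2
36: 0
49: 0
Sum: 8 + 3 + 1 + 6 + 1 + 2 + 0 + 2 + 0 + 0 = 23
Change: 23 − 28 = -5

-5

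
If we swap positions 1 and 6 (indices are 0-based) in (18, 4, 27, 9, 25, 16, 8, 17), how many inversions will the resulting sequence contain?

Positions 1 and 6 hold 4 and 8; after swapping, the array is [18, 8, 27, 9, 25, 16, 4, 17].
Count, for each position, how many later elements it exceeds:
18 → 8, 9, 16, 4, 17 → 5
8 → 4 → 1
27 → 9, 25, 16, 4, 17 → 5
9 → 4 → 1
25 → 16, 4, 17 → 3
16 → 4 → 1
4 → none → 0
17 → none → 0
Sum: 5 + 1 + 5 + 1 + 3 + 1 + 0 + 0 = 16

There are 16 inversions.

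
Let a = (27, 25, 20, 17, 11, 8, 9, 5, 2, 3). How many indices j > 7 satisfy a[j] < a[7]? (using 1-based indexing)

3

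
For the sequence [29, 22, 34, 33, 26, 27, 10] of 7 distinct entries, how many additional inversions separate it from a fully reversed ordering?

7 inversions short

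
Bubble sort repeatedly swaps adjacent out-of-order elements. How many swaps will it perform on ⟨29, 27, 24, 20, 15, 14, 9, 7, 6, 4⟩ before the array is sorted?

45

The minimum number of adjacent swaps to sort an array equals its inversion count, since every such swap removes exactly one inversion.
Count inversions — for each element, later elements that are smaller:
29: 27, 24, 20, 15, 14, 9, 7, 6, 4 → 9
27: 24, 20, 15, 14, 9, 7, 6, 4 → 8
24: 20, 15, 14, 9, 7, 6, 4 → 7
20: 15, 14, 9, 7, 6, 4 → 6
15: 14, 9, 7, 6, 4 → 5
14: 9, 7, 6, 4 → 4
9: 7, 6, 4 → 3
7: 6, 4 → 2
6: 4 → 1
4: none → 0
Total inversions: 9 + 8 + 7 + 6 + 5 + 4 + 3 + 2 + 1 + 0 = 45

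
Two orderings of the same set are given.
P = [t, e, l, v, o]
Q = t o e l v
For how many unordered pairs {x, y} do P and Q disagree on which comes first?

Disagreeing pairs: 3

Assign each item its position (1..5) in the first ordering, then rewrite the second ordering as that position sequence:
positions: t→1, e→2, l→3, v→4, o→5
second ordering as positions: [1, 5, 2, 3, 4]
Discordant pairs = inversions in this position sequence.
1: 0
5: 2, 3, 4 → 3
2: 0
3: 0
4: 0
Total: 0 + 3 + 0 + 0 + 0 = 3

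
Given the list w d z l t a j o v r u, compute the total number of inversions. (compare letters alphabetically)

There are 26 inversions.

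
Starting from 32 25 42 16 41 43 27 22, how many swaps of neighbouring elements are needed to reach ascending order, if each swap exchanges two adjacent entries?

15 adjacent swaps

Each adjacent swap fixes exactly one inversion, so the minimum swap count equals the number of inversions.
Count inversions — for each element, later elements that are smaller:
32: 25, 16, 27, 22 → 4
25: 16, 22 → 2
42: 16, 41, 27, 22 → 4
16: none → 0
41: 27, 22 → 2
43: 27, 22 → 2
27: 22 → 1
22: none → 0
Total inversions: 4 + 2 + 4 + 0 + 2 + 2 + 1 + 0 = 15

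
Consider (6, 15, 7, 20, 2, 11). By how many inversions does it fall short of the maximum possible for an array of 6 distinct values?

Maximum inversions for 6 distinct elements is C(6, 2) = 6·5/2 = 15.
Current inversions — for each element, count later smaller elements:
6: 1
15: 3
7: 1
20: 2
2: 0
11: 0
Current total: 1 + 3 + 1 + 2 + 0 + 0 = 7
Shortfall: 15 − 7 = 8

8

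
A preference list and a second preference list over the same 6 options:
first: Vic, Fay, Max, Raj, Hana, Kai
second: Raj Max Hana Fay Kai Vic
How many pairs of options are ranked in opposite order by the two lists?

9

Assign each item its position (1..6) in the first ordering, then rewrite the second ordering as that position sequence:
positions: Vic→1, Fay→2, Max→3, Raj→4, Hana→5, Kai→6
second ordering as positions: [4, 3, 5, 2, 6, 1]
Discordant pairs = inversions in this position sequence.
4: 3, 2, 1 → 3
3: 2, 1 → 2
5: 2, 1 → 2
2: 1 → 1
6: 1 → 1
1: 0
Total: 3 + 2 + 2 + 1 + 1 + 0 = 9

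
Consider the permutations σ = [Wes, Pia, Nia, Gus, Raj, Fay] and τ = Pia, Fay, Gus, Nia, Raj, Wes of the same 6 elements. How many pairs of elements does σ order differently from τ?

Assign each item its position (1..6) in the first ordering, then rewrite the second ordering as that position sequence:
positions: Wes→1, Pia→2, Nia→3, Gus→4, Raj→5, Fay→6
second ordering as positions: [2, 6, 4, 3, 5, 1]
Discordant pairs = inversions in this position sequence.
2: 1 → 1
6: 4, 3, 5, 1 → 4
4: 3, 1 → 2
3: 1 → 1
5: 1 → 1
1: 0
Total: 1 + 4 + 2 + 1 + 1 + 0 = 9

9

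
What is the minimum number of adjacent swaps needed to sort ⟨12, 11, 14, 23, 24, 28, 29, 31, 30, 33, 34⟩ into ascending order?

2

The minimum number of adjacent swaps to sort an array equals its inversion count, since every such swap removes exactly one inversion.
Count inversions — for each element, later elements that are smaller:
12: 11 → 1
11: none → 0
14: none → 0
23: none → 0
24: none → 0
28: none → 0
29: none → 0
31: 30 → 1
30: none → 0
33: none → 0
34: none → 0
Total inversions: 1 + 0 + 0 + 0 + 0 + 0 + 0 + 1 + 0 + 0 + 0 = 2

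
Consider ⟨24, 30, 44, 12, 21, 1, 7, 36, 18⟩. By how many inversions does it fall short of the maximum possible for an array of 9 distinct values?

Maximum inversions for 9 distinct elements is C(9, 2) = 9·8/2 = 36.
Current inversions — for each element, count later smaller elements:
24: 5
30: 5
44: 6
12: 2
21: 3
1: 0
7: 0
36: 1
18: 0
Current total: 5 + 5 + 6 + 2 + 3 + 0 + 0 + 1 + 0 = 22
Shortfall: 36 − 22 = 14

14 inversions short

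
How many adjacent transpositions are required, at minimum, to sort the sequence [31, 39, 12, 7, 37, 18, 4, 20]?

18 swaps

Each adjacent swap fixes exactly one inversion, so the minimum swap count equals the number of inversions.
Count inversions — for each element, later elements that are smaller:
31: 12, 7, 18, 4, 20 → 5
39: 12, 7, 37, 18, 4, 20 → 6
12: 7, 4 → 2
7: 4 → 1
37: 18, 4, 20 → 3
18: 4 → 1
4: none → 0
20: none → 0
Total inversions: 5 + 6 + 2 + 1 + 3 + 1 + 0 + 0 = 18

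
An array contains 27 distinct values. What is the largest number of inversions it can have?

The maximum occurs when the array is in strictly decreasing order: every one of the C(27, 2) pairs is inverted.
C(27, 2) = 27·26/2 = 351

351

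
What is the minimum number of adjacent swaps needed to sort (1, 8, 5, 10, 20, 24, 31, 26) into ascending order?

There are 2 swaps.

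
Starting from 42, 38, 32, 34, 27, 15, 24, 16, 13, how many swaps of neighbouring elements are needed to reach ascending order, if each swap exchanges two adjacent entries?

Swaps: 33

Each adjacent swap fixes exactly one inversion, so the minimum swap count equals the number of inversions.
Count inversions — for each element, later elements that are smaller:
42: 38, 32, 34, 27, 15, 24, 16, 13 → 8
38: 32, 34, 27, 15, 24, 16, 13 → 7
32: 27, 15, 24, 16, 13 → 5
34: 27, 15, 24, 16, 13 → 5
27: 15, 24, 16, 13 → 4
15: 13 → 1
24: 16, 13 → 2
16: 13 → 1
13: none → 0
Total inversions: 8 + 7 + 5 + 5 + 4 + 1 + 2 + 1 + 0 = 33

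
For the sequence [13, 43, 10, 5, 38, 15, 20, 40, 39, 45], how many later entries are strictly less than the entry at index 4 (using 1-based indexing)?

0

The element at index 4 is 5.
Elements after it: 38, 15, 20, 40, 39, 45
None of them are smaller than 5.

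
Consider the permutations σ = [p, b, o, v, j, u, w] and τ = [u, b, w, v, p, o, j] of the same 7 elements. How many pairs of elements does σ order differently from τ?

Assign each item its position (1..7) in the first ordering, then rewrite the second ordering as that position sequence:
positions: p→1, b→2, o→3, v→4, j→5, u→6, w→7
second ordering as positions: [6, 2, 7, 4, 1, 3, 5]
Discordant pairs = inversions in this position sequence.
6: 2, 4, 1, 3, 5 → 5
2: 1 → 1
7: 4, 1, 3, 5 → 4
4: 1, 3 → 2
1: 0
3: 0
5: 0
Total: 5 + 1 + 4 + 2 + 0 + 0 + 0 = 12

Discordant pairs: 12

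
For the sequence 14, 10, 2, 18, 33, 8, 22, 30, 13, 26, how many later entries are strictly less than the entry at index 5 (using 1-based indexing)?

5

The element at index 5 is 33.
Elements after it: 8, 22, 30, 13, 26
Those smaller than 33: 8, 22, 30, 13, 26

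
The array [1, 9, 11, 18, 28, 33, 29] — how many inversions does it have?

Count, for each position, how many later elements it exceeds:
1 → none → 0
9 → none → 0
11 → none → 0
18 → none → 0
28 → none → 0
33 → 29 → 1
29 → none → 0
Sum: 0 + 0 + 0 + 0 + 0 + 1 + 0 = 1

1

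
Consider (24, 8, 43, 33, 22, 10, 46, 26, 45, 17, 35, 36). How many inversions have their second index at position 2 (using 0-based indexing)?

The element at index 2 is 43.
Elements before it: 24, 8
None of them are larger than 43.

0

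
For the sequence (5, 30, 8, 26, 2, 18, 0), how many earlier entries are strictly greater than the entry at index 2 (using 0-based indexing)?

1 such element

The element at index 2 is 8.
Elements before it: 5, 30
Those larger than 8: 30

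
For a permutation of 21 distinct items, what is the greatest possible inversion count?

A reversed (strictly descending) arrangement makes every pair an inversion, giving C(21, 2) inversions.
C(21, 2) = 21·20/2 = 210

Inversions: 210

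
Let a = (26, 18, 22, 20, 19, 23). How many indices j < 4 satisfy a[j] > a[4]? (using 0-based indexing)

The element at index 4 is 19.
Elements before it: 26, 18, 22, 20
Those larger than 19: 26, 22, 20

3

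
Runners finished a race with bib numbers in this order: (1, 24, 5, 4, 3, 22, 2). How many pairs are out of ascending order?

For each element, count later entries that are smaller:
1 → none → 0
24 → 5, 4, 3, 22, 2 → 5
5 → 4, 3, 2 → 3
4 → 3, 2 → 2
3 → 2 → 1
22 → 2 → 1
2 → none → 0
Sum: 0 + 5 + 3 + 2 + 1 + 1 + 0 = 12

12 inversions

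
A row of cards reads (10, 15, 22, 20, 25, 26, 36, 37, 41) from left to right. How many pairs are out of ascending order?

1

Element-by-element contributions:
10 → none → 0
15 → none → 0
22 → 20 → 1
20 → none → 0
25 → none → 0
26 → none → 0
36 → none → 0
37 → none → 0
41 → none → 0
Sum: 0 + 0 + 1 + 0 + 0 + 0 + 0 + 0 + 0 = 1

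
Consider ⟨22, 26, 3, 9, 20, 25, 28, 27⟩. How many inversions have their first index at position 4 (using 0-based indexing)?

0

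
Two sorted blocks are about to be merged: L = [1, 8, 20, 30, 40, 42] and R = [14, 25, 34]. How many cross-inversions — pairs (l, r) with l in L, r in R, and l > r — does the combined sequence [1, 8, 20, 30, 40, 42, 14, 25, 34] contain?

9

Take each right-half value and tally the left-half values above it:
r = 14: 20, 30, 40, 42 → 4
r = 25: 30, 40, 42 → 3
r = 34: 40, 42 → 2
Cross-inversions: 4 + 3 + 2 = 9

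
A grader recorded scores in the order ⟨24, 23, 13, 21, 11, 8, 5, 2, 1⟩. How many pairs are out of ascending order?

35 out-of-order pairs

Element-by-element contributions:
24 → 23, 13, 21, 11, 8, 5, 2, 1 → 8
23 → 13, 21, 11, 8, 5, 2, 1 → 7
13 → 11, 8, 5, 2, 1 → 5
21 → 11, 8, 5, 2, 1 → 5
11 → 8, 5, 2, 1 → 4
8 → 5, 2, 1 → 3
5 → 2, 1 → 2
2 → 1 → 1
1 → none → 0
Sum: 8 + 7 + 5 + 5 + 4 + 3 + 2 + 1 + 0 = 35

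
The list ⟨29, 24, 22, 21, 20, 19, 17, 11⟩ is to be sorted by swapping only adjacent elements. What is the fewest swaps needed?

28

The minimum number of adjacent swaps to sort an array equals its inversion count, since every such swap removes exactly one inversion.
Count inversions — for each element, later elements that are smaller:
29: 24, 22, 21, 20, 19, 17, 11 → 7
24: 22, 21, 20, 19, 17, 11 → 6
22: 21, 20, 19, 17, 11 → 5
21: 20, 19, 17, 11 → 4
20: 19, 17, 11 → 3
19: 17, 11 → 2
17: 11 → 1
11: none → 0
Total inversions: 7 + 6 + 5 + 4 + 3 + 2 + 1 + 0 = 28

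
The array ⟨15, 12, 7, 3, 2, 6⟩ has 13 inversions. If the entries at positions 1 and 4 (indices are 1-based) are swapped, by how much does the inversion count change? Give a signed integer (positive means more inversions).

Positions 1 and 4 hold 15 and 3; after swapping, the array is [3, 12, 7, 15, 2, 6].
For each element, count later entries that are smaller:
3: 1
12: 3
7: 2
15: 2
2: 0
6: 0
Sum: 1 + 3 + 2 + 2 + 0 + 0 = 8
Change: 8 − 13 = -5

-5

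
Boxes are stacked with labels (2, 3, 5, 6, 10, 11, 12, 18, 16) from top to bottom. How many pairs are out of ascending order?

1

Element-by-element contributions:
2: 0
3: 0
5: 0
6: 0
10: 0
11: 0
12: 0
18: 1
16: 0
Sum: 0 + 0 + 0 + 0 + 0 + 0 + 0 + 1 + 0 = 1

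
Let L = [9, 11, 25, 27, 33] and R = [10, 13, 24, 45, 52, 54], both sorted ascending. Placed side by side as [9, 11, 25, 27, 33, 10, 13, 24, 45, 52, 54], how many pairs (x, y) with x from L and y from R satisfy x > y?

10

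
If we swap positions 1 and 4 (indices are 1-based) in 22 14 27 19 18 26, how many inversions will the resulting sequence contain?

Positions 1 and 4 hold 22 and 19; after swapping, the array is [19, 14, 27, 22, 18, 26].
For each element, count later entries that are smaller:
19: 2
14: 0
27: 3
22: 1
18: 0
26: 0
Sum: 2 + 0 + 3 + 1 + 0 + 0 = 6

6 inversions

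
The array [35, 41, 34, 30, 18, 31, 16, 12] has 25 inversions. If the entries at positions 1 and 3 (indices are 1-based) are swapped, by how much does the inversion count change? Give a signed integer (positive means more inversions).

Positions 1 and 3 hold 35 and 34; after swapping, the array is [34, 41, 35, 30, 18, 31, 16, 12].
For each element, count later entries that are smaller:
34: 5
41: 6
35: 5
30: 3
18: 2
31: 2
16: 1
12: 0
Sum: 5 + 6 + 5 + 3 + 2 + 2 + 1 + 0 = 24
Change: 24 − 25 = -1

-1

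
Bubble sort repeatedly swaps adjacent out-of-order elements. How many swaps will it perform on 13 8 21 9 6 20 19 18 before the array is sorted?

13 swaps

The minimum number of adjacent swaps to sort an array equals its inversion count, since every such swap removes exactly one inversion.
Count inversions — for each element, later elements that are smaller:
13: 8, 9, 6 → 3
8: 6 → 1
21: 9, 6, 20, 19, 18 → 5
9: 6 → 1
6: none → 0
20: 19, 18 → 2
19: 18 → 1
18: none → 0
Total inversions: 3 + 1 + 5 + 1 + 0 + 2 + 1 + 0 = 13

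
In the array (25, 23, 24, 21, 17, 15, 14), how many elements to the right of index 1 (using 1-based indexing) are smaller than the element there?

The element at index 1 is 25.
Elements after it: 23, 24, 21, 17, 15, 14
Those smaller than 25: 23, 24, 21, 17, 15, 14

6 such elements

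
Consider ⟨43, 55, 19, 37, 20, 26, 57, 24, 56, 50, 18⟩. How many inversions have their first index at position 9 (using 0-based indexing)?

1

The element at index 9 is 50.
Elements after it: 18
Those smaller than 50: 18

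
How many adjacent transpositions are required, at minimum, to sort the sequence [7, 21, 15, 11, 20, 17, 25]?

6 swaps

The minimum number of adjacent swaps to sort an array equals its inversion count, since every such swap removes exactly one inversion.
Count inversions — for each element, later elements that are smaller:
7: none → 0
21: 15, 11, 20, 17 → 4
15: 11 → 1
11: none → 0
20: 17 → 1
17: none → 0
25: none → 0
Total inversions: 0 + 4 + 1 + 0 + 1 + 0 + 0 = 6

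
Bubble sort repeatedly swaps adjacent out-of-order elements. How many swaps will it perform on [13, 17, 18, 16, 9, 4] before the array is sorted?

Minimum adjacent swaps = number of inversions (each swap of adjacent out-of-order elements removes one inversion and no swap can remove more).
Count inversions — for each element, later elements that are smaller:
13: 9, 4 → 2
17: 16, 9, 4 → 3
18: 16, 9, 4 → 3
16: 9, 4 → 2
9: 4 → 1
4: none → 0
Total inversions: 2 + 3 + 3 + 2 + 1 + 0 = 11

11 swaps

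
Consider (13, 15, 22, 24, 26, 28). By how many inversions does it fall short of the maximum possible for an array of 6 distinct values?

15 inversions short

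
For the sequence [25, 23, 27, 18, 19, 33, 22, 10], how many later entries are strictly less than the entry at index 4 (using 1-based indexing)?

1

The element at index 4 is 18.
Elements after it: 19, 33, 22, 10
Those smaller than 18: 10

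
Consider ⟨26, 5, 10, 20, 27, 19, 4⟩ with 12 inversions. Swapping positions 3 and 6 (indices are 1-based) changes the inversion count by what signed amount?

Positions 3 and 6 hold 10 and 19; after swapping, the array is [26, 5, 19, 20, 27, 10, 4].
Count, for each position, how many later elements it exceeds:
26: 5
5: 1
19: 2
20: 2
27: 2
10: 1
4: 0
Sum: 5 + 1 + 2 + 2 + 2 + 1 + 0 = 13
Change: 13 − 12 = +1

+1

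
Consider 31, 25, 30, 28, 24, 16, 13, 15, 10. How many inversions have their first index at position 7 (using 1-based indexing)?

1

The element at index 7 is 13.
Elements after it: 15, 10
Those smaller than 13: 10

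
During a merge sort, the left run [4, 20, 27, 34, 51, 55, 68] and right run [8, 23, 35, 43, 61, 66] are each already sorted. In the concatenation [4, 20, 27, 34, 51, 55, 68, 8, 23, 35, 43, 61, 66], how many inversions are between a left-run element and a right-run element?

Count, for every r in R, how many entries of L exceed r:
r = 8: 20, 27, 34, 51, 55, 68 → 6
r = 23: 27, 34, 51, 55, 68 → 5
r = 35: 51, 55, 68 → 3
r = 43: 51, 55, 68 → 3
r = 61: 68 → 1
r = 66: 68 → 1
Cross-inversions: 6 + 5 + 3 + 3 + 1 + 1 = 19

19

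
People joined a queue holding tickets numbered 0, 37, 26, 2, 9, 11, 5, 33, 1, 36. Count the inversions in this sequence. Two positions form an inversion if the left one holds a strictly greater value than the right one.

20 inversions

For each element, count later entries that are smaller:
0: 0
37: 8
26: 5
2: 1
9: 2
11: 2
5: 1
33: 1
1: 0
36: 0
Sum: 0 + 8 + 5 + 1 + 2 + 2 + 1 + 1 + 0 + 0 = 20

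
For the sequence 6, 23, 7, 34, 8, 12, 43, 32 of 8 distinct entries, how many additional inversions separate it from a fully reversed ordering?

Maximum inversions for 8 distinct elements is C(8, 2) = 8·7/2 = 28.
Current inversions — for each element, count later smaller elements:
6: 0
23: 3
7: 0
34: 3
8: 0
12: 0
43: 1
32: 0
Current total: 0 + 3 + 0 + 3 + 0 + 0 + 1 + 0 = 7
Shortfall: 28 − 7 = 21

21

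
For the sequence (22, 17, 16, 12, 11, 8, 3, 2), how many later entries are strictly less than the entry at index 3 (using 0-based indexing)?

4

The element at index 3 is 12.
Elements after it: 11, 8, 3, 2
Those smaller than 12: 11, 8, 3, 2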